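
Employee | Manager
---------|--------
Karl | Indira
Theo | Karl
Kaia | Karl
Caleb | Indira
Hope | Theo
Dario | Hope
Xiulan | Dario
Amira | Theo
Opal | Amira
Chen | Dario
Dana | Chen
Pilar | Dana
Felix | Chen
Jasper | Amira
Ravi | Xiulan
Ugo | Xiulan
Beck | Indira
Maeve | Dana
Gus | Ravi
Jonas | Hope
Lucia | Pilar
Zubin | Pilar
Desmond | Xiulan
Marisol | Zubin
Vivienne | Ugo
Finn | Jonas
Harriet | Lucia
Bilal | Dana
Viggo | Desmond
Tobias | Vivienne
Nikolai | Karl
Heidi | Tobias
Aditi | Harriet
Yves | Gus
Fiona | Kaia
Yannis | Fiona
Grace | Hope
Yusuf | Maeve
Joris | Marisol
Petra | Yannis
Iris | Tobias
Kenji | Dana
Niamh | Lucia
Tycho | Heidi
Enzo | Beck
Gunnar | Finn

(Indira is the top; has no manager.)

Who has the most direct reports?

Direct-report counts: Indira has 3; Beck has 1; Karl has 3; Kaia has 1; Fiona has 1; Yannis has 1; Theo has 2; Amira has 2; Hope has 3; Jonas has 1; Finn has 1; Dario has 2; Chen has 2; Dana has 4; Maeve has 1; Pilar has 2; Zubin has 1; Marisol has 1; Lucia has 2; Harriet has 1; Xiulan has 3; Desmond has 1; Ugo has 1; Vivienne has 1; Tobias has 2; Heidi has 1; Ravi has 1; Gus has 1. The largest is 4, held by Dana.

Dana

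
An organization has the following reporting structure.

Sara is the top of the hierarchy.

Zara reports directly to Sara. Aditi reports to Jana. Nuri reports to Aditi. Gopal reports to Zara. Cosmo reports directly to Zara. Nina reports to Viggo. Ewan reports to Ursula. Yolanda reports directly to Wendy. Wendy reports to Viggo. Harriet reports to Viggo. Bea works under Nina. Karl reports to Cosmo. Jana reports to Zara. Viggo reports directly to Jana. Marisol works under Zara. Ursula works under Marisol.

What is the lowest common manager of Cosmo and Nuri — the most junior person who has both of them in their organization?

Zara

Cosmo's chain of managers is Zara, Sara. Nuri's chain of managers is Aditi, Jana, Zara, Sara. The first manager that appears in both chains is Zara.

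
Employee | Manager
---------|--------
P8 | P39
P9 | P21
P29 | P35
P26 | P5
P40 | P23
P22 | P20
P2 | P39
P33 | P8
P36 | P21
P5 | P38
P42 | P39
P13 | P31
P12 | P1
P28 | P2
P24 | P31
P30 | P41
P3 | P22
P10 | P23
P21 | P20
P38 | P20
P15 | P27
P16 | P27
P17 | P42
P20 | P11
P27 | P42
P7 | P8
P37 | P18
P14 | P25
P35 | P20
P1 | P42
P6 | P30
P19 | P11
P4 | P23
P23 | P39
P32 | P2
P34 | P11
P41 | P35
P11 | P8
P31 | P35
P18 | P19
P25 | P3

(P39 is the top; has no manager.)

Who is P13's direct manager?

P13 reports directly to P31.

P31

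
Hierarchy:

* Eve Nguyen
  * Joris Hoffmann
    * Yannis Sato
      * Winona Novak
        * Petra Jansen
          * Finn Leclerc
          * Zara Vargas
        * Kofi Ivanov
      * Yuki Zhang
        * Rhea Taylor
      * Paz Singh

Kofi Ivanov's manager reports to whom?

Kofi Ivanov reports to Winona Novak, and Winona Novak reports to Yannis Sato. So Kofi Ivanov's skip-level manager is Yannis Sato.

Yannis Sato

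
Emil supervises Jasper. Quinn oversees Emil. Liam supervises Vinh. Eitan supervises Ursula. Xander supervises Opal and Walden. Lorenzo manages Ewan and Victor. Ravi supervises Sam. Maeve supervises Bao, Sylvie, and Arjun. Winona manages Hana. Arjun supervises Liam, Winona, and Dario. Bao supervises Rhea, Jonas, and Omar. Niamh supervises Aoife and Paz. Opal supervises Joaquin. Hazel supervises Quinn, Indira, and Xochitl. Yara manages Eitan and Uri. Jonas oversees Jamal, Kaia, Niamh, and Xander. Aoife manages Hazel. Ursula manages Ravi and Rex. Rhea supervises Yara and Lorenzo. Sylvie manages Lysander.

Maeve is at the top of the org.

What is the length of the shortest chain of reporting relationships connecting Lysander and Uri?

Lysander is 2 levels below Maeve, and Uri is 4 levels below Maeve (their lowest common manager). The shortest path runs up from Lysander to Maeve and back down to Uri: 2 + 4 = 6 links.

6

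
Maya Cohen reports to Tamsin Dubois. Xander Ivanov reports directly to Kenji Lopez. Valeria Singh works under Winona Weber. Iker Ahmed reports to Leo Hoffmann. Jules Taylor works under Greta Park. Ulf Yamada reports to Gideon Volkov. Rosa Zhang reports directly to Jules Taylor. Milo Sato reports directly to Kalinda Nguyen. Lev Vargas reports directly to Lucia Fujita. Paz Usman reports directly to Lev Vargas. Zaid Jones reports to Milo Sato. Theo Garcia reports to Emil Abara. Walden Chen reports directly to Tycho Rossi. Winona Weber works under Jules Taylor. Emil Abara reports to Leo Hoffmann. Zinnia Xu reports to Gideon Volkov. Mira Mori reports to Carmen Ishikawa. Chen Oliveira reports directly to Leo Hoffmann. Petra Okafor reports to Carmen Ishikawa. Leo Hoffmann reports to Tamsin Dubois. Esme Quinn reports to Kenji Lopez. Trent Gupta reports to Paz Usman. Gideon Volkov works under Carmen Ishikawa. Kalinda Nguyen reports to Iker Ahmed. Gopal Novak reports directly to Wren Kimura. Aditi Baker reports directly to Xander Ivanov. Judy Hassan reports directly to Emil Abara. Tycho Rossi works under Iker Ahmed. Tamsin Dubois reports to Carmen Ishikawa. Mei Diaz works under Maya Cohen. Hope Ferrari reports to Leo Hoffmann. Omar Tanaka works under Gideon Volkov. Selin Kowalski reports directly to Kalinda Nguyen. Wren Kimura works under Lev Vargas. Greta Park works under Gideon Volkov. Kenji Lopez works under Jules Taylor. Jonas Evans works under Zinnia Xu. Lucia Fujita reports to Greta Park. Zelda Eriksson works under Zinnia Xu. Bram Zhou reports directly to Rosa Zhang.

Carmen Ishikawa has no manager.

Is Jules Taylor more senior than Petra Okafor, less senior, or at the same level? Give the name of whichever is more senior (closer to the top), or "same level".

Petra Okafor

Jules Taylor is 3 levels below Carmen Ishikawa; Petra Okafor is 1. Petra Okafor is higher.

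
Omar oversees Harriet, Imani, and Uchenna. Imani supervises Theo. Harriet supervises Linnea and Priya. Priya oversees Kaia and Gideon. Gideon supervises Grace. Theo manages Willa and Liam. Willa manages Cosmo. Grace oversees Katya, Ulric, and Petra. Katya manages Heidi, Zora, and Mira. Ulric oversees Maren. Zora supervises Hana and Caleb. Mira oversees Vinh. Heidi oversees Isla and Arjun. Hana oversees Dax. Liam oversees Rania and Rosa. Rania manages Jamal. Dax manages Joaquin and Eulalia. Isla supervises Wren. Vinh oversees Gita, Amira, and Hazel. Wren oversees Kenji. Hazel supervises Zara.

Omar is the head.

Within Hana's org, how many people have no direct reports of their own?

2

The people in Hana's organization with no one reporting to them are Eulalia, Joaquin. That is 2.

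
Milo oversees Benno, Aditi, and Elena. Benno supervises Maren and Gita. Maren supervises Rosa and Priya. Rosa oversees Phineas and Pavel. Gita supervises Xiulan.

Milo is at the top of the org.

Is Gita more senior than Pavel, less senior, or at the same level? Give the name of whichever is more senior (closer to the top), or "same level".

Gita is 2 levels below Milo; Pavel is 4. Gita is higher.

Gita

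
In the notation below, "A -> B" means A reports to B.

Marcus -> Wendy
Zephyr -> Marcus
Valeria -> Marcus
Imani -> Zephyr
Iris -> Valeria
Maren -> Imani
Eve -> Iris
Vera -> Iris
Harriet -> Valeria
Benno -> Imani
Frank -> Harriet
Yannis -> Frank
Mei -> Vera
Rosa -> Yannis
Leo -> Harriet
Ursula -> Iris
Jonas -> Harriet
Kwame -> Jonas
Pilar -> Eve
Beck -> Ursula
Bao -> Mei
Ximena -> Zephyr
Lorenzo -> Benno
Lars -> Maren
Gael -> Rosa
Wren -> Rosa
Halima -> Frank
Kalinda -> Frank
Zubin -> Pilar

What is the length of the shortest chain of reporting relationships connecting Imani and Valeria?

3

Imani is 2 levels below Marcus, and Valeria is 1 level below Marcus (their lowest common manager). The shortest path runs up from Imani to Marcus and back down to Valeria: 2 + 1 = 3 links.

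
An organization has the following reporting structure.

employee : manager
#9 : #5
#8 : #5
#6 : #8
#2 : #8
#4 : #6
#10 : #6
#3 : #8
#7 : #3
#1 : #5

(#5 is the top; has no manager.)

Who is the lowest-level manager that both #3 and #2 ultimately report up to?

#8

#3's chain of managers is #8, #5. #2's chain of managers is #8, #5. The first manager that appears in both chains is #8.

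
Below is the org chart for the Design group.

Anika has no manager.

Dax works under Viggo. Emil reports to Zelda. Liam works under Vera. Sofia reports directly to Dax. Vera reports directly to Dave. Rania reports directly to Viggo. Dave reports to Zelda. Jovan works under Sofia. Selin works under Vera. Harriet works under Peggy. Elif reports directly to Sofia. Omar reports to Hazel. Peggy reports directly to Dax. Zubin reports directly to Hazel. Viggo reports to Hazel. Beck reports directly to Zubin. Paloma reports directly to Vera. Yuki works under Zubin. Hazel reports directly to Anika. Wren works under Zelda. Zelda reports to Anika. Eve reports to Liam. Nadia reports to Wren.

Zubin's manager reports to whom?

Zubin reports to Hazel, and Hazel reports to Anika. So Zubin's skip-level manager is Anika.

Anika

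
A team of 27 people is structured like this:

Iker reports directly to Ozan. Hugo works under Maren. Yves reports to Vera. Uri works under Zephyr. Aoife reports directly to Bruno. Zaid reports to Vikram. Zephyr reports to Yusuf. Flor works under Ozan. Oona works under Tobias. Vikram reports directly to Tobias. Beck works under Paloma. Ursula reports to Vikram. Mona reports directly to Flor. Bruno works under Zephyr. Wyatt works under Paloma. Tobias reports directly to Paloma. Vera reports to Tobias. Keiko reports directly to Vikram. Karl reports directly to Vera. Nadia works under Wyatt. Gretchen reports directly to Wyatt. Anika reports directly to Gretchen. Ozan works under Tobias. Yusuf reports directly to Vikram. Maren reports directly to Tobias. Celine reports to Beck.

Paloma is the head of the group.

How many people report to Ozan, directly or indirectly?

Ozan directly manages Flor, Iker. Under Flor: Mona (1). Iker has no reports. So Ozan's organization is 2 direct reports plus everyone under them: 2 + 1 = 3.

3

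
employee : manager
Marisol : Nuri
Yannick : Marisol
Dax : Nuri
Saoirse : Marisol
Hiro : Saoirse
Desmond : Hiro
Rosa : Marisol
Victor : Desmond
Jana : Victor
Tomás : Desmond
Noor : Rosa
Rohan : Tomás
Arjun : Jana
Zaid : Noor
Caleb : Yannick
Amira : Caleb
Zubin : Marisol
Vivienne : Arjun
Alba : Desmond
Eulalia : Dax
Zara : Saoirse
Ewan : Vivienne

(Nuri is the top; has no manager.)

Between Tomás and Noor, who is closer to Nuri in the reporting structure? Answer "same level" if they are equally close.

Tomás is 5 levels below Nuri; Noor is 3. Noor is higher.

Noor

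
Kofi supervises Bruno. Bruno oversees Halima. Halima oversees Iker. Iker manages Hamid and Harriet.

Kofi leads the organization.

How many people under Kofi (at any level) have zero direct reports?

The people in Kofi's organization with no one reporting to them are Harriet, Hamid. That is 2.

2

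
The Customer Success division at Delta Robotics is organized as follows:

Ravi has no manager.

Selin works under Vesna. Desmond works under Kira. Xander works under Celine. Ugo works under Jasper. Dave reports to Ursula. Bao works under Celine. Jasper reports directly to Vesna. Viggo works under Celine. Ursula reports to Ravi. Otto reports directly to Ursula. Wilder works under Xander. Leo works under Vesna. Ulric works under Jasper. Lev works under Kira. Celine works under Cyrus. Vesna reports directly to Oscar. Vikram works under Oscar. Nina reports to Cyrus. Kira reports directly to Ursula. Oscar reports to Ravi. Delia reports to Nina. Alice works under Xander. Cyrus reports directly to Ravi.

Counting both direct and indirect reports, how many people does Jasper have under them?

Jasper directly manages Ulric, Ugo. Ulric has no reports. Ugo has no reports. So Jasper's organization is 2 direct reports plus everyone under them: 1 + 1 = 2.

2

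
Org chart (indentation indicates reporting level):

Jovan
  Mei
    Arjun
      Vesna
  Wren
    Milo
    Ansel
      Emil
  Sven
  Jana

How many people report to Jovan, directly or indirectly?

9

Jovan directly manages Mei, Wren, Sven, Jana. Under Mei: Arjun, Vesna (2). Under Wren: Ansel, Emil, Milo (3). Sven has no reports. Jana has no reports. So Jovan's organization is 4 direct reports plus everyone under them: 3 + 4 + 1 + 1 = 9.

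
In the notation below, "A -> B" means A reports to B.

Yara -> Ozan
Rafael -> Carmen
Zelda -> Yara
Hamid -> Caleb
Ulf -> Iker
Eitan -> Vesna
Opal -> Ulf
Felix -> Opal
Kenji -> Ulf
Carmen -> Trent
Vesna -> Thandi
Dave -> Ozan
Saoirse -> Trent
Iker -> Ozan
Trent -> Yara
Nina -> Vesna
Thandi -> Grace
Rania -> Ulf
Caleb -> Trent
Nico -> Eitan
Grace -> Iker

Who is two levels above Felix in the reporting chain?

Ulf

Felix reports to Opal, and Opal reports to Ulf. So Felix's skip-level manager is Ulf.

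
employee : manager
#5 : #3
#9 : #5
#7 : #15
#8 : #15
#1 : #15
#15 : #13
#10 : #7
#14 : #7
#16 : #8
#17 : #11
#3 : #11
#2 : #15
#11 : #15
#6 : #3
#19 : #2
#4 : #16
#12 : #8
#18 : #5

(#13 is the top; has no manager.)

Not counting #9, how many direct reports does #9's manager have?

1

#9 reports to #5. #5's other direct reports are #18 — 1 peer.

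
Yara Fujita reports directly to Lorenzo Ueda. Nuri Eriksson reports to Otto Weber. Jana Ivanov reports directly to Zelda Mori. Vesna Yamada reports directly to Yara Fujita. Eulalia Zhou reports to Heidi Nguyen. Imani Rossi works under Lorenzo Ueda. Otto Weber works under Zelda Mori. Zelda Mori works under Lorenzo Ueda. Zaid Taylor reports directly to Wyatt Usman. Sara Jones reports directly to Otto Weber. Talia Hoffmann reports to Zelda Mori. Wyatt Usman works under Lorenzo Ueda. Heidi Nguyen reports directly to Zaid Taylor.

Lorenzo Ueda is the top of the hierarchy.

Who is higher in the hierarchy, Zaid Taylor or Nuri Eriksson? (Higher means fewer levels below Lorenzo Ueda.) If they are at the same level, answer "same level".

Zaid Taylor

Zaid Taylor is 2 levels below Lorenzo Ueda; Nuri Eriksson is 3. Zaid Taylor is higher.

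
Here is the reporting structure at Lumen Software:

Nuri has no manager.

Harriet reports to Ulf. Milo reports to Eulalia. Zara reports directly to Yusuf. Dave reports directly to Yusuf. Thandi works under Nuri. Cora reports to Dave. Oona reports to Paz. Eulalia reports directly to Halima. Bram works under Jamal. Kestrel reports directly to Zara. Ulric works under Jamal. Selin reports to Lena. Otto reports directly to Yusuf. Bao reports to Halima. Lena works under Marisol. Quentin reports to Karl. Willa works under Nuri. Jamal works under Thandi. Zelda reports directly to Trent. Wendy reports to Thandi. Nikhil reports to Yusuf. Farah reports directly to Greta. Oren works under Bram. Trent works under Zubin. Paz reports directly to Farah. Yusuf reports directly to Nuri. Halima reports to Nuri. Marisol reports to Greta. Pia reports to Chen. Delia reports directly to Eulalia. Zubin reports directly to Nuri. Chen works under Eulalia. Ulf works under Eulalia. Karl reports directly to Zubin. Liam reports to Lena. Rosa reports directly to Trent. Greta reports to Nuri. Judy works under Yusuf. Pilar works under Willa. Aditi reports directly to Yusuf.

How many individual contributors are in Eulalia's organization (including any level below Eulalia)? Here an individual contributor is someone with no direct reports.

The people in Eulalia's organization with no one reporting to them are Milo, Delia, Pia, Harriet. That is 4.

4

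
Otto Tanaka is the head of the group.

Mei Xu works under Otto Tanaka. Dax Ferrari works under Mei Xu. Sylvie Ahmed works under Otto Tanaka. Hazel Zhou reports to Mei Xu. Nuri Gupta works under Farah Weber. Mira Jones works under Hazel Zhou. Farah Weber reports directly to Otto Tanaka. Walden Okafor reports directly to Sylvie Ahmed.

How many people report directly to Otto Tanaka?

Otto Tanaka directly manages Mei Xu, Sylvie Ahmed, Farah Weber. That is 3 direct reports.

3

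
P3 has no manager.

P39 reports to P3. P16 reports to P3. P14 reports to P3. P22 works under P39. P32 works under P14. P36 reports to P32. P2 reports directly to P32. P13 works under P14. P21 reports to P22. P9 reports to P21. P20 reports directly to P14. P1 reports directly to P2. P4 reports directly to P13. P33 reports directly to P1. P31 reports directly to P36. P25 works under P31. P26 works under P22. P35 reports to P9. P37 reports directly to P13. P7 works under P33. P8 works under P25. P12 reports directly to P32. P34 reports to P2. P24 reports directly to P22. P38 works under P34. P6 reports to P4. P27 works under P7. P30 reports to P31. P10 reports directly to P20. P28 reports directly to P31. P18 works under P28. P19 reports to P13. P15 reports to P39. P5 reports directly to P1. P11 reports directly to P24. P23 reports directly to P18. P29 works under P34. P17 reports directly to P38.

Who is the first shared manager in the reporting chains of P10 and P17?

P14

P10's chain of managers is P20, P14, P3. P17's chain of managers is P38, P34, P2, P32, P14, P3. The first manager that appears in both chains is P14.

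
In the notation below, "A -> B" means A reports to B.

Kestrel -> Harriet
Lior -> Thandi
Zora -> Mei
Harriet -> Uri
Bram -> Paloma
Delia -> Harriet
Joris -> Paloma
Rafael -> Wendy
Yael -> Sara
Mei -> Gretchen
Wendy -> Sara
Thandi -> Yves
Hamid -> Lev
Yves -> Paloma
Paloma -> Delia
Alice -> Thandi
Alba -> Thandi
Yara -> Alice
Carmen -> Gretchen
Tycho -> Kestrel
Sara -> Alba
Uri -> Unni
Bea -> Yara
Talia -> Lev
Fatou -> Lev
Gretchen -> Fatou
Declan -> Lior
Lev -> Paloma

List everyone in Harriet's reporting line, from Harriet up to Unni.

Harriet reports to Uri. Uri reports to Unni. Unni is at the top.

Harriet -> Uri -> Unni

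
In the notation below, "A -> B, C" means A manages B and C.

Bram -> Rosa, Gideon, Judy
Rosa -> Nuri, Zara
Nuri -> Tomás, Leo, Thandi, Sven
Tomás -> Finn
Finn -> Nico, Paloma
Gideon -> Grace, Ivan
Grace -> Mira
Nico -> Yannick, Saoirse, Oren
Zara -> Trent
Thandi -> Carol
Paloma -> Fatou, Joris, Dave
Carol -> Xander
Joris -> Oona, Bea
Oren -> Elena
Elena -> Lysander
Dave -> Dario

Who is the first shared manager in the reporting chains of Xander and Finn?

Xander's chain of managers is Carol, Thandi, Nuri, Rosa, Bram. Finn's chain of managers is Tomás, Nuri, Rosa, Bram. The first manager that appears in both chains is Nuri.

Nuri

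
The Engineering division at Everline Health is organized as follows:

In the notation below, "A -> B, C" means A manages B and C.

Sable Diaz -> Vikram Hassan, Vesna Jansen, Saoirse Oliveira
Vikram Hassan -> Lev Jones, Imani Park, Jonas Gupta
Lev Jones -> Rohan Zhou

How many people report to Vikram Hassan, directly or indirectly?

Vikram Hassan directly manages Lev Jones, Imani Park, Jonas Gupta. Under Lev Jones: Rohan Zhou (1). Imani Park has no reports. Jonas Gupta has no reports. So Vikram Hassan's organization is 3 direct reports plus everyone under them: 2 + 1 + 1 = 4.

4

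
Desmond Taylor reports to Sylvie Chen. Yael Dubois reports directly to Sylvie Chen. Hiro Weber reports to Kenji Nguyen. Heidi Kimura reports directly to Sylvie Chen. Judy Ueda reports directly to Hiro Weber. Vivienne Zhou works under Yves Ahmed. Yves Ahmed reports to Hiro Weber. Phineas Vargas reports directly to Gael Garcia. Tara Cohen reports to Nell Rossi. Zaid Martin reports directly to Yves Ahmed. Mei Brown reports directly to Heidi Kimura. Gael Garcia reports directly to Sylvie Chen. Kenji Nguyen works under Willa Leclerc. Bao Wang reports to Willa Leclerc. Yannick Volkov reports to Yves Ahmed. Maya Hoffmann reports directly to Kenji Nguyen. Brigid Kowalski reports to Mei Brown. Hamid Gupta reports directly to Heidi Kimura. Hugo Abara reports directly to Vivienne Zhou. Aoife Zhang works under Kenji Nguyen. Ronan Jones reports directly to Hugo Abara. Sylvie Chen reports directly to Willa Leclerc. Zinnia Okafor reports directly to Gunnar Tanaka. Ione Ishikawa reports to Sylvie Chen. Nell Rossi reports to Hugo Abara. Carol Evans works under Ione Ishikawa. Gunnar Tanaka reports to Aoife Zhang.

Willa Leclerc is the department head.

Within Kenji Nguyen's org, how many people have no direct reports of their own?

The people in Kenji Nguyen's organization with no one reporting to them are Maya Hoffmann, Zinnia Okafor, Judy Ueda, Zaid Martin, Yannick Volkov, Ronan Jones, Tara Cohen. That is 7.

7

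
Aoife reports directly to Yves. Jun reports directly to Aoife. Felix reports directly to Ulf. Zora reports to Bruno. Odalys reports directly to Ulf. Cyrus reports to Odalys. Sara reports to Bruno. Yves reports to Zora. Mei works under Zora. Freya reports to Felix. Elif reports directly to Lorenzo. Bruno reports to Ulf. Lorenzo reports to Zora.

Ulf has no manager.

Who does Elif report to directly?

Elif reports directly to Lorenzo.

Lorenzo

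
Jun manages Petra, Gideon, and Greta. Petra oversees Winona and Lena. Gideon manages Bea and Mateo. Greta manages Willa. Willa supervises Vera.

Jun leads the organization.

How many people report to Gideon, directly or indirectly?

2

Gideon directly manages Bea, Mateo. Bea has no reports. Mateo has no reports. So Gideon's organization is 2 direct reports plus everyone under them: 1 + 1 = 2.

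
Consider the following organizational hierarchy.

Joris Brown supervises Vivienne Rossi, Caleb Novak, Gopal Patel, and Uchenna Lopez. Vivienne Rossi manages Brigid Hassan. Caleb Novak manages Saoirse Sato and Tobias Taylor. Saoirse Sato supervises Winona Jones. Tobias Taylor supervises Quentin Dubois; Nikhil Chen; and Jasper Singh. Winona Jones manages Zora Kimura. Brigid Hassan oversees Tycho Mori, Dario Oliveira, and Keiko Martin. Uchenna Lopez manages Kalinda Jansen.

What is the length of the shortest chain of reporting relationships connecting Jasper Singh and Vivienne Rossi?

Jasper Singh is 3 levels below Joris Brown, and Vivienne Rossi is 1 level below Joris Brown (their lowest common manager). The shortest path runs up from Jasper Singh to Joris Brown and back down to Vivienne Rossi: 3 + 1 = 4 links.

4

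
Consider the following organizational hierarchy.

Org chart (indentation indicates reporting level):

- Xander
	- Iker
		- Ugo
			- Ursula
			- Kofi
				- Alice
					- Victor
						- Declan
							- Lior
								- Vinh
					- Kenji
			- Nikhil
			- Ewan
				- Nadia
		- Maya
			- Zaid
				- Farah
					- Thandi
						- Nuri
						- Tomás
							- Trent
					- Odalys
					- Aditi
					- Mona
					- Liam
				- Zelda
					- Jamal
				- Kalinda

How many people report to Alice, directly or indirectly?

Alice directly manages Victor, Kenji. Under Victor: Declan, Lior, Vinh (3). Kenji has no reports. So Alice's organization is 2 direct reports plus everyone under them: 4 + 1 = 5.

5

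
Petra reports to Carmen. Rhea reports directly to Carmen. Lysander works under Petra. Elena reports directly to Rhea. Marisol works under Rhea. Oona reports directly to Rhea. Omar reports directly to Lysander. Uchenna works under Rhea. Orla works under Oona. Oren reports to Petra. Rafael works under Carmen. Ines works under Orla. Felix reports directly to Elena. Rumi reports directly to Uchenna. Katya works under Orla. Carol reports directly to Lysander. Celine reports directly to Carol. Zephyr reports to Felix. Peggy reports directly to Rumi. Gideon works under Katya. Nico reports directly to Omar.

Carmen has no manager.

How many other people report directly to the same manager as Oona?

3

Oona reports to Rhea. Rhea's other direct reports are Elena, Marisol, Uchenna — 3 peers.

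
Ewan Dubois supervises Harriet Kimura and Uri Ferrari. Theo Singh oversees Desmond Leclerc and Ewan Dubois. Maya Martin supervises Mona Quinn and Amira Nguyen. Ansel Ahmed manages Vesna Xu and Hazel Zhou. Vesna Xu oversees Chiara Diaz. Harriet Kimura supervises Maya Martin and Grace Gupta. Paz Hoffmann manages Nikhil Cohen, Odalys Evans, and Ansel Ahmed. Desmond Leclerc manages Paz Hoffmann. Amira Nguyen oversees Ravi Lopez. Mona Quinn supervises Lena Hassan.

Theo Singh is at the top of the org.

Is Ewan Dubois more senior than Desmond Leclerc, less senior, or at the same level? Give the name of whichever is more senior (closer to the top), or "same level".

same level

Both Ewan Dubois and Desmond Leclerc are 1 level below Theo Singh.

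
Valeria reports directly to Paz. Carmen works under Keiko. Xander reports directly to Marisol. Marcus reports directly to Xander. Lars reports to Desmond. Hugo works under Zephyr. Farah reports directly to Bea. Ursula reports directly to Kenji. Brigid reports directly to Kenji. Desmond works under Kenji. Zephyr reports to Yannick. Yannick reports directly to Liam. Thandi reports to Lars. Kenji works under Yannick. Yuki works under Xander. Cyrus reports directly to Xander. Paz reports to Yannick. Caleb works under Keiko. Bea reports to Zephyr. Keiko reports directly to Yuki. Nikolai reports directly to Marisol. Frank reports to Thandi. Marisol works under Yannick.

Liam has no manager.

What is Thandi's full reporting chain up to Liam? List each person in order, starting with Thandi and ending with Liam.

Thandi reports to Lars. Lars reports to Desmond. Desmond reports to Kenji. Kenji reports to Yannick. Yannick reports to Liam. Liam is at the top.

Thandi -> Lars -> Desmond -> Kenji -> Yannick -> Liam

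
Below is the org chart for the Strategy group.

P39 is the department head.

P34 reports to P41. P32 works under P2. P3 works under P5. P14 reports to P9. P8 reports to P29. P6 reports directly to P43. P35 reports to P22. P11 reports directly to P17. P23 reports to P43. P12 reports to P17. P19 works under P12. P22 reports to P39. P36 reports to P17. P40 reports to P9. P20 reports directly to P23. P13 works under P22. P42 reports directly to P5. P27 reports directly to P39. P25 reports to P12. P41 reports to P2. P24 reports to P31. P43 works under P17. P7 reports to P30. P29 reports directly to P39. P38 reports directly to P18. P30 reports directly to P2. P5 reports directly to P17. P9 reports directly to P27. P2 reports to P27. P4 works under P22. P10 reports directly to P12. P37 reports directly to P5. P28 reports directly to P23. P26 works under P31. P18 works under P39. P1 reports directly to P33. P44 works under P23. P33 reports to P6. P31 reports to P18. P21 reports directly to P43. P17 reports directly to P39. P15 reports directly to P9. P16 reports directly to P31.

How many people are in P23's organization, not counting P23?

P23 directly manages P44, P28, P20. P44 has no reports. P28 has no reports. P20 has no reports. So P23's organization is 3 direct reports plus everyone under them: 1 + 1 + 1 = 3.

3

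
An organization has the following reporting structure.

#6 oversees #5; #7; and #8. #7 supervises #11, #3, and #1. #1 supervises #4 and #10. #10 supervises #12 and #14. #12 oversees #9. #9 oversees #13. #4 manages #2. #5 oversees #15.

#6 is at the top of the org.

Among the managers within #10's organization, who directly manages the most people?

Direct-report counts within #10's organization: #10 has 2; #12 has 1; #9 has 1. The largest is 2, held by #10.

#10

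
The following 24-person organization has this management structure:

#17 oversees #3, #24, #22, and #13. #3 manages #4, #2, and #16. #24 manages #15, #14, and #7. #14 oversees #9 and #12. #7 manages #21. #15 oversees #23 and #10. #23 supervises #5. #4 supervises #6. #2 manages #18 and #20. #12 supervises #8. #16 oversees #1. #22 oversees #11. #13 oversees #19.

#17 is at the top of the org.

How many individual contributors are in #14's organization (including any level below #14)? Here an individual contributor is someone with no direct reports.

2

The people in #14's organization with no one reporting to them are #8, #9. That is 2.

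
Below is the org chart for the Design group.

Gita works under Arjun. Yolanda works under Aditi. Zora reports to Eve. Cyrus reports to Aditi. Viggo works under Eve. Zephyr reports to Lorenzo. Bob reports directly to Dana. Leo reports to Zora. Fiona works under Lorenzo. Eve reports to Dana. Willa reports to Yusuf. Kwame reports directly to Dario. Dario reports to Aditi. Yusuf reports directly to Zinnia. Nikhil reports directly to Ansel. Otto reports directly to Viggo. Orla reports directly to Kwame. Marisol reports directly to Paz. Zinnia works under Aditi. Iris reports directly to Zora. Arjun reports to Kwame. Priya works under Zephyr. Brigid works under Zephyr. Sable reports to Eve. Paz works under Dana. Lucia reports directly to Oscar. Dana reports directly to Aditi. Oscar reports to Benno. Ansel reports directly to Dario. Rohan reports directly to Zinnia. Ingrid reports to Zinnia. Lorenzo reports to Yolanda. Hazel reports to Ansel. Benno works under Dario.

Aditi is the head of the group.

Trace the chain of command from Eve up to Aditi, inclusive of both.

Eve reports to Dana. Dana reports to Aditi. Aditi is at the top.

Eve -> Dana -> Aditi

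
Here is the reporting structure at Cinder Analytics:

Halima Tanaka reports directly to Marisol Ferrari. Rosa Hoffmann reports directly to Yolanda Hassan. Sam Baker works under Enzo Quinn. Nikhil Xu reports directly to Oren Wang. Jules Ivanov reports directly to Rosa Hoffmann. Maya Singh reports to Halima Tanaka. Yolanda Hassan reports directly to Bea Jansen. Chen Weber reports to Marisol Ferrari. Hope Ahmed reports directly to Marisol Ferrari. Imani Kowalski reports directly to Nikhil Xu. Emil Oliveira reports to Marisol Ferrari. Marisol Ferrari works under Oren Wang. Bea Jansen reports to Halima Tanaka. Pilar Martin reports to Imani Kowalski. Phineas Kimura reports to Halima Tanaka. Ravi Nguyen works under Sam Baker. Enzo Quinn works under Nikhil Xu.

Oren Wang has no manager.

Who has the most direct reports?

Direct-report counts: Oren Wang has 2; Marisol Ferrari has 4; Halima Tanaka has 3; Bea Jansen has 1; Yolanda Hassan has 1; Rosa Hoffmann has 1; Nikhil Xu has 2; Imani Kowalski has 1; Enzo Quinn has 1; Sam Baker has 1. The largest is 4, held by Marisol Ferrari.

Marisol Ferrari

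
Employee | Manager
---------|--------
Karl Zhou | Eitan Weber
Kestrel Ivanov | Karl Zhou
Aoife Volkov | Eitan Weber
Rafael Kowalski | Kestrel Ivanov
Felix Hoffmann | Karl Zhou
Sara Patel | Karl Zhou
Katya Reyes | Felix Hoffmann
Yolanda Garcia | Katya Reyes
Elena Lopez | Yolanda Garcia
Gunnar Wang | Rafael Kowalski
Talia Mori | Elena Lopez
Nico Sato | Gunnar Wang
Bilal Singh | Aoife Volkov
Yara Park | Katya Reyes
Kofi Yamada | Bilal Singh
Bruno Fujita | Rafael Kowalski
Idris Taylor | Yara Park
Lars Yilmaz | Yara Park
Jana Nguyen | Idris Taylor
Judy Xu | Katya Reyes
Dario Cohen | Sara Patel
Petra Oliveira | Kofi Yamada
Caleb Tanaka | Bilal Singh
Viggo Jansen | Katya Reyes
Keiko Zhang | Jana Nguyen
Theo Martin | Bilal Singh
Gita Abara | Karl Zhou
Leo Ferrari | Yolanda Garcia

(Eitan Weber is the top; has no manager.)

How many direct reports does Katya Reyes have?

Katya Reyes directly manages Yolanda Garcia, Yara Park, Judy Xu, Viggo Jansen. That is 4 direct reports.

4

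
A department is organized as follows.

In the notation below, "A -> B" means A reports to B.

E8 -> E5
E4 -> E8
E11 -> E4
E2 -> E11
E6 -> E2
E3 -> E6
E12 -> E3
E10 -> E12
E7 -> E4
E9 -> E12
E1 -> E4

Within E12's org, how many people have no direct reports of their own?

The people in E12's organization with no one reporting to them are E9, E10. That is 2.

2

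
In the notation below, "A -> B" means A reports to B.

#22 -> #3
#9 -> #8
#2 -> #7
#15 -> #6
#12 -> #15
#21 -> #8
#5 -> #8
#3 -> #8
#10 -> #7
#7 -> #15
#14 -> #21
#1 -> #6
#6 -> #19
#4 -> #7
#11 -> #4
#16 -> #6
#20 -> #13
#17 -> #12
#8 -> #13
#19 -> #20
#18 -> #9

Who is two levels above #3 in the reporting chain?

#13

#3 reports to #8, and #8 reports to #13. So #3's skip-level manager is #13.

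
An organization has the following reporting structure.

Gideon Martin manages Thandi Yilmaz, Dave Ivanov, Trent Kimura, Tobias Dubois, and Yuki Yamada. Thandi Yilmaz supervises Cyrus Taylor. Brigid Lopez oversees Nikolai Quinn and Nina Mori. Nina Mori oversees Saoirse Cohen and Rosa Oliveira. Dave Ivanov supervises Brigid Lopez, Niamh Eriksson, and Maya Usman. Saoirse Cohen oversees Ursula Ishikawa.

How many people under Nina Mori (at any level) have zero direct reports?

2

The people in Nina Mori's organization with no one reporting to them are Rosa Oliveira, Ursula Ishikawa. That is 2.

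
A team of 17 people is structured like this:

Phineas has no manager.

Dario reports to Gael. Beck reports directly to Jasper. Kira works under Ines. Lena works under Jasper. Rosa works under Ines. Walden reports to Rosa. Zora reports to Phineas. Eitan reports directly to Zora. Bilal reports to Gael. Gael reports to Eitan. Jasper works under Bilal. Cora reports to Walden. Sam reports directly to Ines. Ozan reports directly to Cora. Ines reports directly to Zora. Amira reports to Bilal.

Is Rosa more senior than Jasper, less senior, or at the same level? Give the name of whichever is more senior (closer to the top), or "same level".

Rosa

Rosa is 3 levels below Phineas; Jasper is 5. Rosa is higher.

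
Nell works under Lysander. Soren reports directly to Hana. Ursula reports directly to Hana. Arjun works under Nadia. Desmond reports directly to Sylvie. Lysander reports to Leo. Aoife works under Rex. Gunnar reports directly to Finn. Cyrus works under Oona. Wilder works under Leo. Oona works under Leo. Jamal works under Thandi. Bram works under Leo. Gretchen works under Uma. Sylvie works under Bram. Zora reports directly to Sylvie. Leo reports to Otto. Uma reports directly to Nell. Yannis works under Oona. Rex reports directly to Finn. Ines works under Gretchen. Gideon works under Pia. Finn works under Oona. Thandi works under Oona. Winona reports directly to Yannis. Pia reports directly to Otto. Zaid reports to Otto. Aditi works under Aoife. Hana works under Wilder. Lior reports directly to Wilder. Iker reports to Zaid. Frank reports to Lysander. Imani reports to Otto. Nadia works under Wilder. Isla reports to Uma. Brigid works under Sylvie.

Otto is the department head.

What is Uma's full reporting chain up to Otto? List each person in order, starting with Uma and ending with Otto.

Uma -> Nell -> Lysander -> Leo -> Otto

Uma reports to Nell. Nell reports to Lysander. Lysander reports to Leo. Leo reports to Otto. Otto is at the top.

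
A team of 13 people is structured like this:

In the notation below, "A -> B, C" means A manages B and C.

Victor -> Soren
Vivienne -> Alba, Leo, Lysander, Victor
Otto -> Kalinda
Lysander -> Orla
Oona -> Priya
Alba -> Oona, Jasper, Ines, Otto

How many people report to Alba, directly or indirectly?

Alba directly manages Oona, Jasper, Ines, Otto. Under Oona: Priya (1). Jasper has no reports. Ines has no reports. Under Otto: Kalinda (1). So Alba's organization is 4 direct reports plus everyone under them: 2 + 1 + 1 + 2 = 6.

6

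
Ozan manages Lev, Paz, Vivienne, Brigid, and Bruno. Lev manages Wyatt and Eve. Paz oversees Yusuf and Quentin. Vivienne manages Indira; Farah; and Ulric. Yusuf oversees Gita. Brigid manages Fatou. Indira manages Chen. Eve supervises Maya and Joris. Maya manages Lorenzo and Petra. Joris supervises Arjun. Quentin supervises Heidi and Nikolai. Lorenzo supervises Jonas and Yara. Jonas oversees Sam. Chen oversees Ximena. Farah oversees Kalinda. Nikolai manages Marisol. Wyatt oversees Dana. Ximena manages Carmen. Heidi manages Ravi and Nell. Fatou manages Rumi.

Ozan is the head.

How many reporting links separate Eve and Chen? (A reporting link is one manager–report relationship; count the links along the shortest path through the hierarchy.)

Eve is 2 levels below Ozan, and Chen is 3 levels below Ozan (their lowest common manager). The shortest path runs up from Eve to Ozan and back down to Chen: 2 + 3 = 5 links.

5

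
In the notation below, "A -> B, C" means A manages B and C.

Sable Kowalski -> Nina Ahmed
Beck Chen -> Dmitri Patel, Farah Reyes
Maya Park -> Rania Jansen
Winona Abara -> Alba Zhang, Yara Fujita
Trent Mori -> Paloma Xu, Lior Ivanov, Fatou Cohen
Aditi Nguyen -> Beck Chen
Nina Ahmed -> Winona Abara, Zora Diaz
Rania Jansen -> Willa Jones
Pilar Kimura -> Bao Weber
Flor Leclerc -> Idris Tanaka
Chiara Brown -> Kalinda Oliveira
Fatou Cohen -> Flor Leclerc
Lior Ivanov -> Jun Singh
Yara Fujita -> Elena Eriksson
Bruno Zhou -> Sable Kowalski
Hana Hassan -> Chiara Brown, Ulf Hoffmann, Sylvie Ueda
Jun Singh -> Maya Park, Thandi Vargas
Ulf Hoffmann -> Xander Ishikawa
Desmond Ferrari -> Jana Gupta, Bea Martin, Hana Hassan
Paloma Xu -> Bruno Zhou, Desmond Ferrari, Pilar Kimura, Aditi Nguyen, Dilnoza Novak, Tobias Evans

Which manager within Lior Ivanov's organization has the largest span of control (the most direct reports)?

Direct-report counts within Lior Ivanov's organization: Lior Ivanov has 1; Jun Singh has 2; Maya Park has 1; Rania Jansen has 1. The largest is 2, held by Jun Singh.

Jun Singh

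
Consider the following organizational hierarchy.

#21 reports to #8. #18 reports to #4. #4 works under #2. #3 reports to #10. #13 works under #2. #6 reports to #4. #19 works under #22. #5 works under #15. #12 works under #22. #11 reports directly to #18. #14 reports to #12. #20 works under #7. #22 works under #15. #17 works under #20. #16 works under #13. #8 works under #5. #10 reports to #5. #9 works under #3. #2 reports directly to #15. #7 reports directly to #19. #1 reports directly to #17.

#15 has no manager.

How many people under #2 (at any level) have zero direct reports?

The people in #2's organization with no one reporting to them are #16, #6, #11. That is 3.

3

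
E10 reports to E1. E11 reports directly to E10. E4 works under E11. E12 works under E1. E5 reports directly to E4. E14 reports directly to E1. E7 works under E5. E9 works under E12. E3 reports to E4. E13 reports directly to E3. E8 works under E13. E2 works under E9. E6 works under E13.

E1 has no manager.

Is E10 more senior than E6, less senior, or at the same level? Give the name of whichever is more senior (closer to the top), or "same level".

E10 is 1 level below E1; E6 is 6. E10 is higher.

E10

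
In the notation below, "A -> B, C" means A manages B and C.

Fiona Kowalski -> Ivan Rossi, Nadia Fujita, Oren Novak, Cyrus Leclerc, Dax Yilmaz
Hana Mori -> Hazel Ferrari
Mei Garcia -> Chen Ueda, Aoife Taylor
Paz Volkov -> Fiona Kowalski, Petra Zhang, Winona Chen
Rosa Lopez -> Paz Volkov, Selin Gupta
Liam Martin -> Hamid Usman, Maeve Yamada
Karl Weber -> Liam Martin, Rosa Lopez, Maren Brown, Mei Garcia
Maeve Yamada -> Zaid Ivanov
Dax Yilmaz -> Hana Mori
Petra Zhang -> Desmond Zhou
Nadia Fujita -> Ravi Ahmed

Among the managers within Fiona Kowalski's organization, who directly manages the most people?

Direct-report counts within Fiona Kowalski's organization: Fiona Kowalski has 5; Dax Yilmaz has 1; Hana Mori has 1; Nadia Fujita has 1. The largest is 5, held by Fiona Kowalski.

Fiona Kowalski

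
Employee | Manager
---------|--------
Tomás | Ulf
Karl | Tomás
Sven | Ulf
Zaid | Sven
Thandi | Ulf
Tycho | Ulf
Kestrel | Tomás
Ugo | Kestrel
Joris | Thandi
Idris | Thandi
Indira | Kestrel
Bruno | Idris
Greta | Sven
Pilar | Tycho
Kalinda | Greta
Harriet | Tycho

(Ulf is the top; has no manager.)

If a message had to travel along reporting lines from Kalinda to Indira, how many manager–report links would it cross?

6

Kalinda is 3 levels below Ulf, and Indira is 3 levels below Ulf (their lowest common manager). The shortest path runs up from Kalinda to Ulf and back down to Indira: 3 + 3 = 6 links.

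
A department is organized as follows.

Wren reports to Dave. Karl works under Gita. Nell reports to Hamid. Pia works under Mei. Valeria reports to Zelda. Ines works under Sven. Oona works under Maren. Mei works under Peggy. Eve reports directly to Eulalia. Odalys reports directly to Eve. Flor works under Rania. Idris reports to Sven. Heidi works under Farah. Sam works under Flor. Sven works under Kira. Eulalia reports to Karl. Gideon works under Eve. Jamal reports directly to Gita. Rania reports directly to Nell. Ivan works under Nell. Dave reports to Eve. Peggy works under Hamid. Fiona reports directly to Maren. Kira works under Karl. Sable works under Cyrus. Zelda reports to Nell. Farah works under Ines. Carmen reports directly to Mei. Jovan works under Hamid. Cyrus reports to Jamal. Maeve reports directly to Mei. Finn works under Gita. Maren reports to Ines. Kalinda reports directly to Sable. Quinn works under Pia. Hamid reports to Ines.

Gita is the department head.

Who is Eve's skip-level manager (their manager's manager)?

Eve reports to Eulalia, and Eulalia reports to Karl. So Eve's skip-level manager is Karl.

Karl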